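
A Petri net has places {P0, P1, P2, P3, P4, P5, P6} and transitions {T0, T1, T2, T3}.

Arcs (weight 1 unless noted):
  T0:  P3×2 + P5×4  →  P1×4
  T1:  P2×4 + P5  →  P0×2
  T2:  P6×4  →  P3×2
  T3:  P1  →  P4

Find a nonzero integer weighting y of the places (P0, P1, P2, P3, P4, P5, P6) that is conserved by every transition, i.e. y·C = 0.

Incidence matrix C (rows=places, cols=transitions):
       T0   T1   T2   T3
   P0   0    2    0    0
   P1   4    0    0   -1
   P2   0   -4    0    0
   P3  -2    0    2    0
   P4   0    0    0    1
   P5  -4   -1    0    0
   P6   0    0   -4    0

Candidate y = [2, 0, 1, 0, 0, 0, 0]; check y·C column-wise:
  col T0: 2·0 + 0·4 + 1·0 + 0·-2 + 0·-4 = 0
  col T1: 2·2 + 1·-4 + 0·-1 = 0
  col T2: 2·0 + 1·0 + 0·2 + 0·-4 = 0
  col T3: 2·0 + 0·-1 + 1·0 + 0·1 = 0

y = (P0:2, P1:0, P2:1, P3:0, P4:0, P5:0, P6:0)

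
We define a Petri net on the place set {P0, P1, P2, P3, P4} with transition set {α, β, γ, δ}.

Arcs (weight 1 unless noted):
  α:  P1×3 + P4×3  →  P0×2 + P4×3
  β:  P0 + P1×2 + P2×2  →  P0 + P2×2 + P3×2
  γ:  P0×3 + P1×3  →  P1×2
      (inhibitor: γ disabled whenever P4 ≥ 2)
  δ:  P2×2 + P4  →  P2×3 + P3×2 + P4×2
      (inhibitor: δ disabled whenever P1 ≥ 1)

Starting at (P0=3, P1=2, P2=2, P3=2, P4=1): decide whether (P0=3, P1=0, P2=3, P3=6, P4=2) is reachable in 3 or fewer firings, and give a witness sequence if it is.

step 1: fire β:  (P0=3, P1=2, P2=2, P3=2, P4=1) → (P0=3, P1=0, P2=2, P3=4, P4=1)
step 2: fire δ:  (P0=3, P1=0, P2=2, P3=4, P4=1) → (P0=3, P1=0, P2=3, P3=6, P4=2)

YES — reachable via ⟨β, δ⟩ (2 firings)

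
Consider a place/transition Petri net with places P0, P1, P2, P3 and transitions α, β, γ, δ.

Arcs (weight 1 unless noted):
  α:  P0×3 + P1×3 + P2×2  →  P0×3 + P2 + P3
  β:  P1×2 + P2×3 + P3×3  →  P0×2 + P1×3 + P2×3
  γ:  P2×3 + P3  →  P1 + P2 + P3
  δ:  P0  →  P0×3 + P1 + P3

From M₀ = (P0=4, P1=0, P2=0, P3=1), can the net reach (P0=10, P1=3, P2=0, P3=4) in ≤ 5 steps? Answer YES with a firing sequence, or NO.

step 1: fire δ:  (P0=4, P1=0, P2=0, P3=1) → (P0=6, P1=1, P2=0, P3=2)
step 2: fire δ:  (P0=6, P1=1, P2=0, P3=2) → (P0=8, P1=2, P2=0, P3=3)
step 3: fire δ:  (P0=8, P1=2, P2=0, P3=3) → (P0=10, P1=3, P2=0, P3=4)

YES — reachable via ⟨δ, δ, δ⟩ (3 firings)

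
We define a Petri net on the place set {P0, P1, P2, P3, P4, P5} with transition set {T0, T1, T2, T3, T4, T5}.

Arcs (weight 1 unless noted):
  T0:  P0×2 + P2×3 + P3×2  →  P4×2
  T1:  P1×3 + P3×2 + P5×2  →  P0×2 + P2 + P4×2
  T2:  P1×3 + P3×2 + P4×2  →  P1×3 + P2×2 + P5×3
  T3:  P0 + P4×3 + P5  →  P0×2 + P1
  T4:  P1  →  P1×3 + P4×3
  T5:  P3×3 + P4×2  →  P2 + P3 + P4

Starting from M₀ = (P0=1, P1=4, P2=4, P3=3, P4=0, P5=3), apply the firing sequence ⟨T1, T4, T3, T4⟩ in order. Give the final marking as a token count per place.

(P0=4, P1=6, P2=5, P3=1, P4=5, P5=0)

step 1: fire T1:  (P0=1, P1=4, P2=4, P3=3, P4=0, P5=3) → (P0=3, P1=1, P2=5, P3=1, P4=2, P5=1)
step 2: fire T4:  (P0=3, P1=1, P2=5, P3=1, P4=2, P5=1) → (P0=3, P1=3, P2=5, P3=1, P4=5, P5=1)
step 3: fire T3:  (P0=3, P1=3, P2=5, P3=1, P4=5, P5=1) → (P0=4, P1=4, P2=5, P3=1, P4=2, P5=0)
step 4: fire T4:  (P0=4, P1=4, P2=5, P3=1, P4=2, P5=0) → (P0=4, P1=6, P2=5, P3=1, P4=5, P5=0)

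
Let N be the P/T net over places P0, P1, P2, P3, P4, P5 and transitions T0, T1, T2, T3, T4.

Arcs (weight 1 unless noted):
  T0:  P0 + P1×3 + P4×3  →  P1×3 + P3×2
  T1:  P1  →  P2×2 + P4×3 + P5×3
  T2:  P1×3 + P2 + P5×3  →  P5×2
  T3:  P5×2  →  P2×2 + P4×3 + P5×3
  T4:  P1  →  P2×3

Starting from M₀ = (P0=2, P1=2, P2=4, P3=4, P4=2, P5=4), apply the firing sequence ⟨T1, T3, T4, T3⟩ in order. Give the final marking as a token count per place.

step 1: fire T1:  (P0=2, P1=2, P2=4, P3=4, P4=2, P5=4) → (P0=2, P1=1, P2=6, P3=4, P4=5, P5=7)
step 2: fire T3:  (P0=2, P1=1, P2=6, P3=4, P4=5, P5=7) → (P0=2, P1=1, P2=8, P3=4, P4=8, P5=8)
step 3: fire T4:  (P0=2, P1=1, P2=8, P3=4, P4=8, P5=8) → (P0=2, P1=0, P2=11, P3=4, P4=8, P5=8)
step 4: fire T3:  (P0=2, P1=0, P2=11, P3=4, P4=8, P5=8) → (P0=2, P1=0, P2=13, P3=4, P4=11, P5=9)

(P0=2, P1=0, P2=13, P3=4, P4=11, P5=9)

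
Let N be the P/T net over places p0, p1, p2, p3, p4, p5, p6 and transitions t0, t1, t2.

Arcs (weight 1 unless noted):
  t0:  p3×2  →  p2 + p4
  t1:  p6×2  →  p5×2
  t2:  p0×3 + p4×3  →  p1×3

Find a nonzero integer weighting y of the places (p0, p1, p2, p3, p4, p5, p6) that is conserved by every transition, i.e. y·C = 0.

Incidence matrix C (rows=places, cols=transitions):
       t0   t1   t2
   p0   0    0   -3
   p1   0    0    3
   p2   1    0    0
   p3  -2    0    0
   p4   1    0   -3
   p5   0    2    0
   p6   0   -2    0

Candidate y = [1, 1, 0, 0, 0, 0, 0]; check y·C column-wise:
  col t0: 1·0 + 1·0 + 0·1 + 0·-2 + 0·1 = 0
  col t1: 1·0 + 1·0 + 0·2 + 0·-2 = 0
  col t2: 1·-3 + 1·3 + 0·-3 = 0

y = (p0:1, p1:1, p2:0, p3:0, p4:0, p5:0, p6:0)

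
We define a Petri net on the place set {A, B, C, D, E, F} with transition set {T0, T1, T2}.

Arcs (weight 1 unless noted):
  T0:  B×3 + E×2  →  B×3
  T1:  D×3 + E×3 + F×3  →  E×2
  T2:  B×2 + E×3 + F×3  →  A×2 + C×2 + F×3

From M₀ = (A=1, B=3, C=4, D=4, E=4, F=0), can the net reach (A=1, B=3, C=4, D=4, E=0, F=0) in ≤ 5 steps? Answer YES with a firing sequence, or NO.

YES — reachable via ⟨T0, T0⟩ (2 firings)

step 1: fire T0:  (A=1, B=3, C=4, D=4, E=4, F=0) → (A=1, B=3, C=4, D=4, E=2, F=0)
step 2: fire T0:  (A=1, B=3, C=4, D=4, E=2, F=0) → (A=1, B=3, C=4, D=4, E=0, F=0)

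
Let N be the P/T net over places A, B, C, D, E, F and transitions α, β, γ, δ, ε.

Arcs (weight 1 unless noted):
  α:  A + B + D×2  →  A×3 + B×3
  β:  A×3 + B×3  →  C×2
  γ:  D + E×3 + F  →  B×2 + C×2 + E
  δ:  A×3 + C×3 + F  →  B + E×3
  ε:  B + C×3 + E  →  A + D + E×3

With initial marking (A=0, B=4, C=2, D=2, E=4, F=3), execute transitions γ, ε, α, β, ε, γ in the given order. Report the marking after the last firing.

step 1: fire γ:  (A=0, B=4, C=2, D=2, E=4, F=3) → (A=0, B=6, C=4, D=1, E=2, F=2)
step 2: fire ε:  (A=0, B=6, C=4, D=1, E=2, F=2) → (A=1, B=5, C=1, D=2, E=4, F=2)
step 3: fire α:  (A=1, B=5, C=1, D=2, E=4, F=2) → (A=3, B=7, C=1, D=0, E=4, F=2)
step 4: fire β:  (A=3, B=7, C=1, D=0, E=4, F=2) → (A=0, B=4, C=3, D=0, E=4, F=2)
step 5: fire ε:  (A=0, B=4, C=3, D=0, E=4, F=2) → (A=1, B=3, C=0, D=1, E=6, F=2)
step 6: fire γ:  (A=1, B=3, C=0, D=1, E=6, F=2) → (A=1, B=5, C=2, D=0, E=4, F=1)

(A=1, B=5, C=2, D=0, E=4, F=1)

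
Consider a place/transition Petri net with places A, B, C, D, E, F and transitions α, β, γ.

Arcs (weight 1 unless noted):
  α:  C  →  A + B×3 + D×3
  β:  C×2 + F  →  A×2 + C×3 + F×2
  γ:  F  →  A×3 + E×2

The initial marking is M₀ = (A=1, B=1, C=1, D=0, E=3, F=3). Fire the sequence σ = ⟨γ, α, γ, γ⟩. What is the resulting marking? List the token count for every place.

step 1: fire γ:  (A=1, B=1, C=1, D=0, E=3, F=3) → (A=4, B=1, C=1, D=0, E=5, F=2)
step 2: fire α:  (A=4, B=1, C=1, D=0, E=5, F=2) → (A=5, B=4, C=0, D=3, E=5, F=2)
step 3: fire γ:  (A=5, B=4, C=0, D=3, E=5, F=2) → (A=8, B=4, C=0, D=3, E=7, F=1)
step 4: fire γ:  (A=8, B=4, C=0, D=3, E=7, F=1) → (A=11, B=4, C=0, D=3, E=9, F=0)

(A=11, B=4, C=0, D=3, E=9, F=0)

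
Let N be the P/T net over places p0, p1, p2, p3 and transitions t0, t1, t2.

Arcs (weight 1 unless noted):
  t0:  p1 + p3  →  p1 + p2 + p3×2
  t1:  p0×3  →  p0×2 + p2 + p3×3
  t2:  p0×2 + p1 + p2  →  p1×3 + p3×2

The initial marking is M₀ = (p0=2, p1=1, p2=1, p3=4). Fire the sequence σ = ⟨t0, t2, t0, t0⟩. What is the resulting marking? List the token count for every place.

(p0=0, p1=3, p2=3, p3=9)

step 1: fire t0:  (p0=2, p1=1, p2=1, p3=4) → (p0=2, p1=1, p2=2, p3=5)
step 2: fire t2:  (p0=2, p1=1, p2=2, p3=5) → (p0=0, p1=3, p2=1, p3=7)
step 3: fire t0:  (p0=0, p1=3, p2=1, p3=7) → (p0=0, p1=3, p2=2, p3=8)
step 4: fire t0:  (p0=0, p1=3, p2=2, p3=8) → (p0=0, p1=3, p2=3, p3=9)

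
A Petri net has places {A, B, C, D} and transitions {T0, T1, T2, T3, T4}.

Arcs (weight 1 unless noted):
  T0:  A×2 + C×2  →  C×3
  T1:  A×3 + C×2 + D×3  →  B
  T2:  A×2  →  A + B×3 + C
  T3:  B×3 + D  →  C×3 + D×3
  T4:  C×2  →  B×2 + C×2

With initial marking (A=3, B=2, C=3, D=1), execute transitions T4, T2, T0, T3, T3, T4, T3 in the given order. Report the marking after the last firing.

step 1: fire T4:  (A=3, B=2, C=3, D=1) → (A=3, B=4, C=3, D=1)
step 2: fire T2:  (A=3, B=4, C=3, D=1) → (A=2, B=7, C=4, D=1)
step 3: fire T0:  (A=2, B=7, C=4, D=1) → (A=0, B=7, C=5, D=1)
step 4: fire T3:  (A=0, B=7, C=5, D=1) → (A=0, B=4, C=8, D=3)
step 5: fire T3:  (A=0, B=4, C=8, D=3) → (A=0, B=1, C=11, D=5)
step 6: fire T4:  (A=0, B=1, C=11, D=5) → (A=0, B=3, C=11, D=5)
step 7: fire T3:  (A=0, B=3, C=11, D=5) → (A=0, B=0, C=14, D=7)

(A=0, B=0, C=14, D=7)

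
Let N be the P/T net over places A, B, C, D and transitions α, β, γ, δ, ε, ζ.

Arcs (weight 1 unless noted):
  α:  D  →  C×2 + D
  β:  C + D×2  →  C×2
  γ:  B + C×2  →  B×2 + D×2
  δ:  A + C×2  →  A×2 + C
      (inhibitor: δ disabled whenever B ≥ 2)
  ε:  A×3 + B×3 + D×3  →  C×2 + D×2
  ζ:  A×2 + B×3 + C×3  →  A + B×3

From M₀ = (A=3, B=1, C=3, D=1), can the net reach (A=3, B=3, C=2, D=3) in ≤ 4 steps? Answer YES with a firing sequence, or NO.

YES — reachable via ⟨α, γ, β, γ⟩ (4 firings)

step 1: fire α:  (A=3, B=1, C=3, D=1) → (A=3, B=1, C=5, D=1)
step 2: fire γ:  (A=3, B=1, C=5, D=1) → (A=3, B=2, C=3, D=3)
step 3: fire β:  (A=3, B=2, C=3, D=3) → (A=3, B=2, C=4, D=1)
step 4: fire γ:  (A=3, B=2, C=4, D=1) → (A=3, B=3, C=2, D=3)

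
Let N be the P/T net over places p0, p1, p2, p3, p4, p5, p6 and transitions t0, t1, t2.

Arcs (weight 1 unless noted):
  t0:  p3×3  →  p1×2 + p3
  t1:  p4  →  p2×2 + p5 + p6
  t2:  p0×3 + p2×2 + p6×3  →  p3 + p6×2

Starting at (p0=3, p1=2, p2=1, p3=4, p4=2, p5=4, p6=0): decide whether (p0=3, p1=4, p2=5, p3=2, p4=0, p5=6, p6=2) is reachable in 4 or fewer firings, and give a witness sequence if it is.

step 1: fire t0:  (p0=3, p1=2, p2=1, p3=4, p4=2, p5=4, p6=0) → (p0=3, p1=4, p2=1, p3=2, p4=2, p5=4, p6=0)
step 2: fire t1:  (p0=3, p1=4, p2=1, p3=2, p4=2, p5=4, p6=0) → (p0=3, p1=4, p2=3, p3=2, p4=1, p5=5, p6=1)
step 3: fire t1:  (p0=3, p1=4, p2=3, p3=2, p4=1, p5=5, p6=1) → (p0=3, p1=4, p2=5, p3=2, p4=0, p5=6, p6=2)

YES — reachable via ⟨t0, t1, t1⟩ (3 firings)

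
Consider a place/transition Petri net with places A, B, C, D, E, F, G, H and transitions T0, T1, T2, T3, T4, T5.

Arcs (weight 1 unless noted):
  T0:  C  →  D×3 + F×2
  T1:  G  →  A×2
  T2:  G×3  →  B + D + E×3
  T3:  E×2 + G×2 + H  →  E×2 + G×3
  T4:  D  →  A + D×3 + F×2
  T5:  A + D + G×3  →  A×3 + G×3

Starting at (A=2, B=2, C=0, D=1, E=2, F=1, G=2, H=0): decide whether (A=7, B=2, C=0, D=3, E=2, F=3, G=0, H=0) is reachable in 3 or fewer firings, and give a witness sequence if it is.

step 1: fire T1:  (A=2, B=2, C=0, D=1, E=2, F=1, G=2, H=0) → (A=4, B=2, C=0, D=1, E=2, F=1, G=1, H=0)
step 2: fire T1:  (A=4, B=2, C=0, D=1, E=2, F=1, G=1, H=0) → (A=6, B=2, C=0, D=1, E=2, F=1, G=0, H=0)
step 3: fire T4:  (A=6, B=2, C=0, D=1, E=2, F=1, G=0, H=0) → (A=7, B=2, C=0, D=3, E=2, F=3, G=0, H=0)

YES — reachable via ⟨T1, T1, T4⟩ (3 firings)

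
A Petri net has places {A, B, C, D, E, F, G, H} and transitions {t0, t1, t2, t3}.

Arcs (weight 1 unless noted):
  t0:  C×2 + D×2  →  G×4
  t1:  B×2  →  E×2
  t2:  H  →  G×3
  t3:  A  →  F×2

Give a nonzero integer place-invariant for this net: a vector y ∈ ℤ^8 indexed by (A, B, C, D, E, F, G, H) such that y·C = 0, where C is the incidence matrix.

y = (A:0, B:0, C:1, D:-1, E:0, F:0, G:0, H:0)

Incidence matrix C (rows=places, cols=transitions):
       t0   t1   t2   t3
    A   0    0    0   -1
    B   0   -2    0    0
    C  -2    0    0    0
    D  -2    0    0    0
    E   0    2    0    0
    F   0    0    0    2
    G   4    0    3    0
    H   0    0   -1    0

Candidate y = [0, 0, 1, -1, 0, 0, 0, 0]; check y·C column-wise:
  col t0: 1·-2 + -1·-2 + 0·4 = 0
  col t1: 0·-2 + 1·0 + -1·0 + 0·2 = 0
  col t2: 1·0 + -1·0 + 0·3 + 0·-1 = 0
  col t3: 0·-1 + 1·0 + -1·0 + 0·2 = 0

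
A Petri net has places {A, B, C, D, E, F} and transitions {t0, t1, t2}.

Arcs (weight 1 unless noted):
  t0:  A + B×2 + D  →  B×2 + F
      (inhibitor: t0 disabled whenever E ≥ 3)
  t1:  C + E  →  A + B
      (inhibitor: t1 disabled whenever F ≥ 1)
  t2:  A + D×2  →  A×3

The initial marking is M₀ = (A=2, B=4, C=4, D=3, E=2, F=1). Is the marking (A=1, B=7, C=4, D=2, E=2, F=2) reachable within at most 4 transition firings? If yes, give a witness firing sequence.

NO — not reachable within 4 firings

depth 0: 1 marking
depth 1: 3 markings reached so far
depth 2: 5 markings reached so far
depth 3: 5 markings reached so far
(frontier empty at depth 3; search complete)
target is not among the 5 markings reachable within 4 steps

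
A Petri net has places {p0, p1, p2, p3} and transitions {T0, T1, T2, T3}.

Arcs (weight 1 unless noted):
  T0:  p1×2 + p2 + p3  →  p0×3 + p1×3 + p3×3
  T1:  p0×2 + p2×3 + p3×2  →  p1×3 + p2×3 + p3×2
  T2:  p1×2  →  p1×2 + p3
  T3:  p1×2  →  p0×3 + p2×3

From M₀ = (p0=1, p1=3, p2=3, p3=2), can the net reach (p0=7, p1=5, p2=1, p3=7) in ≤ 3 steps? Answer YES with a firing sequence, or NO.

YES — reachable via ⟨T0, T0, T2⟩ (3 firings)

step 1: fire T0:  (p0=1, p1=3, p2=3, p3=2) → (p0=4, p1=4, p2=2, p3=4)
step 2: fire T0:  (p0=4, p1=4, p2=2, p3=4) → (p0=7, p1=5, p2=1, p3=6)
step 3: fire T2:  (p0=7, p1=5, p2=1, p3=6) → (p0=7, p1=5, p2=1, p3=7)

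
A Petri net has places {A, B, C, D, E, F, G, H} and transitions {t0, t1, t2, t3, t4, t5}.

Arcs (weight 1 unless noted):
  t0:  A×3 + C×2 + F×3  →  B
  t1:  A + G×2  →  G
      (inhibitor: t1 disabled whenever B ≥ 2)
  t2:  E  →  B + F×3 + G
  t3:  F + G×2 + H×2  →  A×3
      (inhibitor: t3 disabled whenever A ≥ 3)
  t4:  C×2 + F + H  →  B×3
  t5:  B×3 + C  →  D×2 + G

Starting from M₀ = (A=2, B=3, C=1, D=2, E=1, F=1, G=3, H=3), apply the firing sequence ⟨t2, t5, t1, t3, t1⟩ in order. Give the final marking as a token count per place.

step 1: fire t2:  (A=2, B=3, C=1, D=2, E=1, F=1, G=3, H=3) → (A=2, B=4, C=1, D=2, E=0, F=4, G=4, H=3)
step 2: fire t5:  (A=2, B=4, C=1, D=2, E=0, F=4, G=4, H=3) → (A=2, B=1, C=0, D=4, E=0, F=4, G=5, H=3)
step 3: fire t1:  (A=2, B=1, C=0, D=4, E=0, F=4, G=5, H=3) → (A=1, B=1, C=0, D=4, E=0, F=4, G=4, H=3)
step 4: fire t3:  (A=1, B=1, C=0, D=4, E=0, F=4, G=4, H=3) → (A=4, B=1, C=0, D=4, E=0, F=3, G=2, H=1)
step 5: fire t1:  (A=4, B=1, C=0, D=4, E=0, F=3, G=2, H=1) → (A=3, B=1, C=0, D=4, E=0, F=3, G=1, H=1)

(A=3, B=1, C=0, D=4, E=0, F=3, G=1, H=1)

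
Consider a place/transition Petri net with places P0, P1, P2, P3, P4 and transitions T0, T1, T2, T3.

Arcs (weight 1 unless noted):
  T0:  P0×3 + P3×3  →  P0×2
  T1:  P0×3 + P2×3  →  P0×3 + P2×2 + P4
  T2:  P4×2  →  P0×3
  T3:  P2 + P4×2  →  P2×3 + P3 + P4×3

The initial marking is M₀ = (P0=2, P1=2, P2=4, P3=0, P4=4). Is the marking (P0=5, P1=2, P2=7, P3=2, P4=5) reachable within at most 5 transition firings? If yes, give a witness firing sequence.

step 1: fire T2:  (P0=2, P1=2, P2=4, P3=0, P4=4) → (P0=5, P1=2, P2=4, P3=0, P4=2)
step 2: fire T1:  (P0=5, P1=2, P2=4, P3=0, P4=2) → (P0=5, P1=2, P2=3, P3=0, P4=3)
step 3: fire T3:  (P0=5, P1=2, P2=3, P3=0, P4=3) → (P0=5, P1=2, P2=5, P3=1, P4=4)
step 4: fire T3:  (P0=5, P1=2, P2=5, P3=1, P4=4) → (P0=5, P1=2, P2=7, P3=2, P4=5)

YES — reachable via ⟨T2, T1, T3, T3⟩ (4 firings)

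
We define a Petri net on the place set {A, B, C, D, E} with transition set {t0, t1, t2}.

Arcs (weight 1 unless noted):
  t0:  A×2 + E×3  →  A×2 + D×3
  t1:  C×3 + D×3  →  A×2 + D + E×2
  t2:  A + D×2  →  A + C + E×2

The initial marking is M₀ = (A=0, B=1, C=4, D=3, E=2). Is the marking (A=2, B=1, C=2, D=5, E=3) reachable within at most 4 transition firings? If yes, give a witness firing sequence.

depth 0: 1 marking
depth 1: 2 markings reached so far
depth 2: 3 markings reached so far
depth 3: 4 markings reached so far
depth 4: 6 markings reached so far
target is not among the 6 markings reachable within 4 steps

NO — not reachable within 4 firings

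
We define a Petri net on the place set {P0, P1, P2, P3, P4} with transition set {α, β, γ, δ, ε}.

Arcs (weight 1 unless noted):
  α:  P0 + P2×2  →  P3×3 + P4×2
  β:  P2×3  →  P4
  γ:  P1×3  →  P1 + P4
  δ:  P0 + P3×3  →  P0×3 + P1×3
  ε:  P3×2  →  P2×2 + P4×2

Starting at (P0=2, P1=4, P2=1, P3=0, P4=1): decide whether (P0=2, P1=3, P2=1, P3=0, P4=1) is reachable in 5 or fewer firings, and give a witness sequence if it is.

depth 0: 1 marking
depth 1: 2 markings reached so far
depth 2: 2 markings reached so far
(frontier empty at depth 2; search complete)
target is not among the 2 markings reachable within 5 steps

NO — not reachable within 5 firings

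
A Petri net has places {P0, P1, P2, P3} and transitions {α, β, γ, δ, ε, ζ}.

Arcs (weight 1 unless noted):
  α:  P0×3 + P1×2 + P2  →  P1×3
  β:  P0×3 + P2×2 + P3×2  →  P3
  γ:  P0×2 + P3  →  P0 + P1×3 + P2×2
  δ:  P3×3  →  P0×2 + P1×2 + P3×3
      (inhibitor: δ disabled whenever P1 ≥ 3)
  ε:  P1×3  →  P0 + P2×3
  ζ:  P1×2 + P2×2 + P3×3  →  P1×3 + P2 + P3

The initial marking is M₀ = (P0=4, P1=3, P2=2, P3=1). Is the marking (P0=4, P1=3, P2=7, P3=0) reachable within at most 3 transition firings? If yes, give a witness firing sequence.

step 1: fire γ:  (P0=4, P1=3, P2=2, P3=1) → (P0=3, P1=6, P2=4, P3=0)
step 2: fire ε:  (P0=3, P1=6, P2=4, P3=0) → (P0=4, P1=3, P2=7, P3=0)

YES — reachable via ⟨γ, ε⟩ (2 firings)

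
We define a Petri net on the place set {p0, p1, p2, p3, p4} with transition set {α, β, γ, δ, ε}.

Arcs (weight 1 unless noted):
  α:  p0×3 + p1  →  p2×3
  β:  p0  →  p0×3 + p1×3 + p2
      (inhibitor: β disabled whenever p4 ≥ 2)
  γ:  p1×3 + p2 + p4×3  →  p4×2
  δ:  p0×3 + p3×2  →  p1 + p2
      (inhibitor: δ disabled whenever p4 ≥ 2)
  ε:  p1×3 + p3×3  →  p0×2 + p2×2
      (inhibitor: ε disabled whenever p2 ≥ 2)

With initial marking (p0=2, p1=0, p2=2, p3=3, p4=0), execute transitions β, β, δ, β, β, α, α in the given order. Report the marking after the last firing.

step 1: fire β:  (p0=2, p1=0, p2=2, p3=3, p4=0) → (p0=4, p1=3, p2=3, p3=3, p4=0)
step 2: fire β:  (p0=4, p1=3, p2=3, p3=3, p4=0) → (p0=6, p1=6, p2=4, p3=3, p4=0)
step 3: fire δ:  (p0=6, p1=6, p2=4, p3=3, p4=0) → (p0=3, p1=7, p2=5, p3=1, p4=0)
step 4: fire β:  (p0=3, p1=7, p2=5, p3=1, p4=0) → (p0=5, p1=10, p2=6, p3=1, p4=0)
step 5: fire β:  (p0=5, p1=10, p2=6, p3=1, p4=0) → (p0=7, p1=13, p2=7, p3=1, p4=0)
step 6: fire α:  (p0=7, p1=13, p2=7, p3=1, p4=0) → (p0=4, p1=12, p2=10, p3=1, p4=0)
step 7: fire α:  (p0=4, p1=12, p2=10, p3=1, p4=0) → (p0=1, p1=11, p2=13, p3=1, p4=0)

(p0=1, p1=11, p2=13, p3=1, p4=0)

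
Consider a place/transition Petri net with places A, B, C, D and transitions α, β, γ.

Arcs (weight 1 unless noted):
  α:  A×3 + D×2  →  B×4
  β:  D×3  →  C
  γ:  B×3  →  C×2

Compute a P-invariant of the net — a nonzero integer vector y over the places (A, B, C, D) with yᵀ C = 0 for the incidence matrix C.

y = (A:2, B:2, C:3, D:1)

Incidence matrix C (rows=places, cols=transitions):
        α    β    γ
    A  -3    0    0
    B   4    0   -3
    C   0    1    2
    D  -2   -3    0

Candidate y = [2, 2, 3, 1]; check y·C column-wise:
  col α: 2·-3 + 2·4 + 3·0 + 1·-2 = 0
  col β: 2·0 + 2·0 + 3·1 + 1·-3 = 0
  col γ: 2·0 + 2·-3 + 3·2 + 1·0 = 0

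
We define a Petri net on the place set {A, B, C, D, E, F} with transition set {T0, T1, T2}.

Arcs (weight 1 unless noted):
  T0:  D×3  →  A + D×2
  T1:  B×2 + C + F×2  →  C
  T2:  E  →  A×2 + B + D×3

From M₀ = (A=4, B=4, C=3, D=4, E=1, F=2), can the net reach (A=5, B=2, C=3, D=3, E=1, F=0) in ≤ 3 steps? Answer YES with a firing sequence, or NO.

step 1: fire T0:  (A=4, B=4, C=3, D=4, E=1, F=2) → (A=5, B=4, C=3, D=3, E=1, F=2)
step 2: fire T1:  (A=5, B=4, C=3, D=3, E=1, F=2) → (A=5, B=2, C=3, D=3, E=1, F=0)

YES — reachable via ⟨T0, T1⟩ (2 firings)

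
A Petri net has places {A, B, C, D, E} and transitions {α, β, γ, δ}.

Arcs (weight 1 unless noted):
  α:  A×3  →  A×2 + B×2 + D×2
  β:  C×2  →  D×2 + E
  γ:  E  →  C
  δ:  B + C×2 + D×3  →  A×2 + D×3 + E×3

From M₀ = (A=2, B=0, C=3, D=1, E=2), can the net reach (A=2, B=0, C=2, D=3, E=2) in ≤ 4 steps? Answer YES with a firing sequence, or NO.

YES — reachable via ⟨β, γ⟩ (2 firings)

step 1: fire β:  (A=2, B=0, C=3, D=1, E=2) → (A=2, B=0, C=1, D=3, E=3)
step 2: fire γ:  (A=2, B=0, C=1, D=3, E=3) → (A=2, B=0, C=2, D=3, E=2)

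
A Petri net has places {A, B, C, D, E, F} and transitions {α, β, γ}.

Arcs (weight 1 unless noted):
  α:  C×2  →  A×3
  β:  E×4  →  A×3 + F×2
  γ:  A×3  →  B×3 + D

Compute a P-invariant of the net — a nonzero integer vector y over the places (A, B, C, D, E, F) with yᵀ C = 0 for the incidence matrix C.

Incidence matrix C (rows=places, cols=transitions):
        α    β    γ
    A   3    3   -3
    B   0    0    3
    C  -2    0    0
    D   0    0    1
    E   0   -4    0
    F   0    2    0

Candidate y = [0, 1, 0, -3, 0, 0]; check y·C column-wise:
  col α: 0·3 + 1·0 + 0·-2 + -3·0 = 0
  col β: 0·3 + 1·0 + -3·0 + 0·-4 + 0·2 = 0
  col γ: 0·-3 + 1·3 + -3·1 = 0

y = (A:0, B:1, C:0, D:-3, E:0, F:0)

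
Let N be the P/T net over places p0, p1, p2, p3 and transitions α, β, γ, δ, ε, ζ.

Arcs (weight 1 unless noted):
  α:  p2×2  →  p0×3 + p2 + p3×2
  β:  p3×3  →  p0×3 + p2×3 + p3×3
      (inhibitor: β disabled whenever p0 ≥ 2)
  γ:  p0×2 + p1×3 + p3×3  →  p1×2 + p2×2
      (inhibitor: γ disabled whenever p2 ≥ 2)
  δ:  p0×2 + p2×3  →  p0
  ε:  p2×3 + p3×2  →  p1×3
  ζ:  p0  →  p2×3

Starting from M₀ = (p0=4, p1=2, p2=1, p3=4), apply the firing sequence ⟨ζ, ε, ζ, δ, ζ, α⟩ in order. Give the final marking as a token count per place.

(p0=3, p1=5, p2=3, p3=4)

step 1: fire ζ:  (p0=4, p1=2, p2=1, p3=4) → (p0=3, p1=2, p2=4, p3=4)
step 2: fire ε:  (p0=3, p1=2, p2=4, p3=4) → (p0=3, p1=5, p2=1, p3=2)
step 3: fire ζ:  (p0=3, p1=5, p2=1, p3=2) → (p0=2, p1=5, p2=4, p3=2)
step 4: fire δ:  (p0=2, p1=5, p2=4, p3=2) → (p0=1, p1=5, p2=1, p3=2)
step 5: fire ζ:  (p0=1, p1=5, p2=1, p3=2) → (p0=0, p1=5, p2=4, p3=2)
step 6: fire α:  (p0=0, p1=5, p2=4, p3=2) → (p0=3, p1=5, p2=3, p3=4)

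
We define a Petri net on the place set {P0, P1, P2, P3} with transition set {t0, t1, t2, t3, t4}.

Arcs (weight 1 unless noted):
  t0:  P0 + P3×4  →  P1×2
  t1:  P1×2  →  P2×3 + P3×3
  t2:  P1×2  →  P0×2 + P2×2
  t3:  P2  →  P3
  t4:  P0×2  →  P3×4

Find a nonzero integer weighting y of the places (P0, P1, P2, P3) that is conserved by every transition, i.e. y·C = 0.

Incidence matrix C (rows=places, cols=transitions):
       t0   t1   t2   t3   t4
   P0  -1    0    2    0   -2
   P1   2   -2   -2    0    0
   P2   0    3    2   -1    0
   P3  -4    3    0    1    4

Candidate y = [2, 3, 1, 1]; check y·C column-wise:
  col t0: 2·-1 + 3·2 + 1·0 + 1·-4 = 0
  col t1: 2·0 + 3·-2 + 1·3 + 1·3 = 0
  col t2: 2·2 + 3·-2 + 1·2 + 1·0 = 0
  col t3: 2·0 + 3·0 + 1·-1 + 1·1 = 0
  col t4: 2·-2 + 3·0 + 1·0 + 1·4 = 0

y = (P0:2, P1:3, P2:1, P3:1)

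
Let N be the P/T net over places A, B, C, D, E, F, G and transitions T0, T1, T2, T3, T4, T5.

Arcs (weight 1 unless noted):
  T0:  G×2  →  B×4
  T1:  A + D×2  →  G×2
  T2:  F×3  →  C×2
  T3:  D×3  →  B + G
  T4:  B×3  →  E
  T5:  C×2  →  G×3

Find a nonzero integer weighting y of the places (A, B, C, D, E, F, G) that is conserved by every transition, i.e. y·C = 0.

y = (A:2, B:1, C:3, D:1, E:3, F:2, G:2)

Incidence matrix C (rows=places, cols=transitions):
       T0   T1   T2   T3   T4   T5
    A   0   -1    0    0    0    0
    B   4    0    0    1   -3    0
    C   0    0    2    0    0   -2
    D   0   -2    0   -3    0    0
    E   0    0    0    0    1    0
    F   0    0   -3    0    0    0
    G  -2    2    0    1    0    3

Candidate y = [2, 1, 3, 1, 3, 2, 2]; check y·C column-wise:
  col T0: 2·0 + 1·4 + 3·0 + 1·0 + 3·0 + 2·0 + 2·-2 = 0
  col T1: 2·-1 + 1·0 + 3·0 + 1·-2 + 3·0 + 2·0 + 2·2 = 0
  col T2: 2·0 + 1·0 + 3·2 + 1·0 + 3·0 + 2·-3 + 2·0 = 0
  col T3: 2·0 + 1·1 + 3·0 + 1·-3 + 3·0 + 2·0 + 2·1 = 0
  col T4: 2·0 + 1·-3 + 3·0 + 1·0 + 3·1 + 2·0 + 2·0 = 0
  col T5: 2·0 + 1·0 + 3·-2 + 1·0 + 3·0 + 2·0 + 2·3 = 0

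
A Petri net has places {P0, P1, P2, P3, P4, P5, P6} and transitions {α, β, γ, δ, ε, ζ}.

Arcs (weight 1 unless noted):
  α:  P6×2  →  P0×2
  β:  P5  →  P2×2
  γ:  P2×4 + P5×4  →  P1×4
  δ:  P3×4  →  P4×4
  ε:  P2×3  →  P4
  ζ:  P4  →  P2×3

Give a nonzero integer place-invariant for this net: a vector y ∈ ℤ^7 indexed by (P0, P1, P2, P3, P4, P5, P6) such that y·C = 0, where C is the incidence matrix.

Incidence matrix C (rows=places, cols=transitions):
        α    β    γ    δ    ε    ζ
   P0   2    0    0    0    0    0
   P1   0    0    4    0    0    0
   P2   0    2   -4    0   -3    3
   P3   0    0    0   -4    0    0
   P4   0    0    0    4    1   -1
   P5   0   -1   -4    0    0    0
   P6  -2    0    0    0    0    0

Candidate y = [0, 3, 1, 3, 3, 2, 0]; check y·C column-wise:
  col α: 0·2 + 3·0 + 1·0 + 3·0 + 3·0 + 2·0 + 0·-2 = 0
  col β: 3·0 + 1·2 + 3·0 + 3·0 + 2·-1 = 0
  col γ: 3·4 + 1·-4 + 3·0 + 3·0 + 2·-4 = 0
  col δ: 3·0 + 1·0 + 3·-4 + 3·4 + 2·0 = 0
  col ε: 3·0 + 1·-3 + 3·0 + 3·1 + 2·0 = 0
  col ζ: 3·0 + 1·3 + 3·0 + 3·-1 + 2·0 = 0

y = (P0:0, P1:3, P2:1, P3:3, P4:3, P5:2, P6:0)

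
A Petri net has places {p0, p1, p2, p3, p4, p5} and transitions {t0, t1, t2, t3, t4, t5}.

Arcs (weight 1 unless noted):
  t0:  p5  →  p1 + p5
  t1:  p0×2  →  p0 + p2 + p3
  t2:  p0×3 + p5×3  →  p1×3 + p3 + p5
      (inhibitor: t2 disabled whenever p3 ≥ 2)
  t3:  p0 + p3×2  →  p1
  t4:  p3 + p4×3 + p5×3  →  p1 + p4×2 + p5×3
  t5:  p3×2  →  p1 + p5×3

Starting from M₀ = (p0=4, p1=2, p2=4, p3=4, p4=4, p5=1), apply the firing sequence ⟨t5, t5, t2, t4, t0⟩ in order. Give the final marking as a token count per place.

step 1: fire t5:  (p0=4, p1=2, p2=4, p3=4, p4=4, p5=1) → (p0=4, p1=3, p2=4, p3=2, p4=4, p5=4)
step 2: fire t5:  (p0=4, p1=3, p2=4, p3=2, p4=4, p5=4) → (p0=4, p1=4, p2=4, p3=0, p4=4, p5=7)
step 3: fire t2:  (p0=4, p1=4, p2=4, p3=0, p4=4, p5=7) → (p0=1, p1=7, p2=4, p3=1, p4=4, p5=5)
step 4: fire t4:  (p0=1, p1=7, p2=4, p3=1, p4=4, p5=5) → (p0=1, p1=8, p2=4, p3=0, p4=3, p5=5)
step 5: fire t0:  (p0=1, p1=8, p2=4, p3=0, p4=3, p5=5) → (p0=1, p1=9, p2=4, p3=0, p4=3, p5=5)

(p0=1, p1=9, p2=4, p3=0, p4=3, p5=5)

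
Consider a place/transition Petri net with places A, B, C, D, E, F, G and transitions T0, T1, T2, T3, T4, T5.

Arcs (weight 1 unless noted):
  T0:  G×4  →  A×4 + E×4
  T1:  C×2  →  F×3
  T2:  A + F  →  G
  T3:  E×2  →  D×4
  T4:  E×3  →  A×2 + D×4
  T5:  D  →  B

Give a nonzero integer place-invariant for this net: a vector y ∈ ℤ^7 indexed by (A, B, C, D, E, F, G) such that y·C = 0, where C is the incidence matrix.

y = (A:1, B:1, C:3, D:1, E:2, F:2, G:3)

Incidence matrix C (rows=places, cols=transitions):
       T0   T1   T2   T3   T4   T5
    A   4    0   -1    0    2    0
    B   0    0    0    0    0    1
    C   0   -2    0    0    0    0
    D   0    0    0    4    4   -1
    E   4    0    0   -2   -3    0
    F   0    3   -1    0    0    0
    G  -4    0    1    0    0    0

Candidate y = [1, 1, 3, 1, 2, 2, 3]; check y·C column-wise:
  col T0: 1·4 + 1·0 + 3·0 + 1·0 + 2·4 + 2·0 + 3·-4 = 0
  col T1: 1·0 + 1·0 + 3·-2 + 1·0 + 2·0 + 2·3 + 3·0 = 0
  col T2: 1·-1 + 1·0 + 3·0 + 1·0 + 2·0 + 2·-1 + 3·1 = 0
  col T3: 1·0 + 1·0 + 3·0 + 1·4 + 2·-2 + 2·0 + 3·0 = 0
  col T4: 1·2 + 1·0 + 3·0 + 1·4 + 2·-3 + 2·0 + 3·0 = 0
  col T5: 1·0 + 1·1 + 3·0 + 1·-1 + 2·0 + 2·0 + 3·0 = 0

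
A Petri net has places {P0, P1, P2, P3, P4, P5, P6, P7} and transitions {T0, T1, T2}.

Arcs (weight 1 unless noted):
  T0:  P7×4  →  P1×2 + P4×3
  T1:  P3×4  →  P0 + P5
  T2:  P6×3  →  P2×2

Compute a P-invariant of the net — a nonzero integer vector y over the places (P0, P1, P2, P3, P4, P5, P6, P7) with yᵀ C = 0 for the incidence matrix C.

Incidence matrix C (rows=places, cols=transitions):
       T0   T1   T2
   P0   0    1    0
   P1   2    0    0
   P2   0    0    2
   P3   0   -4    0
   P4   3    0    0
   P5   0    1    0
   P6   0    0   -3
   P7  -4    0    0

Candidate y = [4, 0, 0, 1, 0, 0, 0, 0]; check y·C column-wise:
  col T0: 4·0 + 0·2 + 1·0 + 0·3 + 0·-4 = 0
  col T1: 4·1 + 1·-4 + 0·1 = 0
  col T2: 4·0 + 0·2 + 1·0 + 0·-3 = 0

y = (P0:4, P1:0, P2:0, P3:1, P4:0, P5:0, P6:0, P7:0)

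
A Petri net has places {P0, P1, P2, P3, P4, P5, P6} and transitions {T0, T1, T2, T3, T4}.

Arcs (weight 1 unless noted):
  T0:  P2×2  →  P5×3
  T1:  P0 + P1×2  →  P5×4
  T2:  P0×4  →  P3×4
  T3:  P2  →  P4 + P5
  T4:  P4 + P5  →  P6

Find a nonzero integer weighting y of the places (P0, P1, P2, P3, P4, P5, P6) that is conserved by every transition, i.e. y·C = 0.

Incidence matrix C (rows=places, cols=transitions):
       T0   T1   T2   T3   T4
   P0   0   -1   -4    0    0
   P1   0   -2    0    0    0
   P2  -2    0    0   -1    0
   P3   0    0    4    0    0
   P4   0    0    0    1   -1
   P5   3    4    0    1   -1
   P6   0    0    0    0    1

Candidate y = [2, -1, 0, 2, 0, 0, 0]; check y·C column-wise:
  col T0: 2·0 + -1·0 + 0·-2 + 2·0 + 0·3 = 0
  col T1: 2·-1 + -1·-2 + 2·0 + 0·4 = 0
  col T2: 2·-4 + -1·0 + 2·4 = 0
  col T3: 2·0 + -1·0 + 0·-1 + 2·0 + 0·1 + 0·1 = 0
  col T4: 2·0 + -1·0 + 2·0 + 0·-1 + 0·-1 + 0·1 = 0

y = (P0:2, P1:-1, P2:0, P3:2, P4:0, P5:0, P6:0)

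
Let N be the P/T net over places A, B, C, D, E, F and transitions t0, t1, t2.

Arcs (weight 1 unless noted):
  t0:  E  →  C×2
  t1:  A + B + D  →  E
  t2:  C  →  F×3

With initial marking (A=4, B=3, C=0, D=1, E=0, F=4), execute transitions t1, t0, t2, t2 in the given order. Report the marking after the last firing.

step 1: fire t1:  (A=4, B=3, C=0, D=1, E=0, F=4) → (A=3, B=2, C=0, D=0, E=1, F=4)
step 2: fire t0:  (A=3, B=2, C=0, D=0, E=1, F=4) → (A=3, B=2, C=2, D=0, E=0, F=4)
step 3: fire t2:  (A=3, B=2, C=2, D=0, E=0, F=4) → (A=3, B=2, C=1, D=0, E=0, F=7)
step 4: fire t2:  (A=3, B=2, C=1, D=0, E=0, F=7) → (A=3, B=2, C=0, D=0, E=0, F=10)

(A=3, B=2, C=0, D=0, E=0, F=10)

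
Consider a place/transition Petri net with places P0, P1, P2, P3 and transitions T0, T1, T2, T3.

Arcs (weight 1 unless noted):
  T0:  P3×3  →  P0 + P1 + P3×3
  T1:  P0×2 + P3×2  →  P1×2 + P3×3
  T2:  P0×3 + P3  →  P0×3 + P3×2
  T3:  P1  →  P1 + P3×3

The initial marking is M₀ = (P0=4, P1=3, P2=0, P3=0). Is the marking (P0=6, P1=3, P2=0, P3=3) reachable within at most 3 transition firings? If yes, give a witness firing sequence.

NO — not reachable within 3 firings

depth 0: 1 marking
depth 1: 2 markings reached so far
depth 2: 6 markings reached so far
depth 3: 16 markings reached so far
target is not among the 16 markings reachable within 3 steps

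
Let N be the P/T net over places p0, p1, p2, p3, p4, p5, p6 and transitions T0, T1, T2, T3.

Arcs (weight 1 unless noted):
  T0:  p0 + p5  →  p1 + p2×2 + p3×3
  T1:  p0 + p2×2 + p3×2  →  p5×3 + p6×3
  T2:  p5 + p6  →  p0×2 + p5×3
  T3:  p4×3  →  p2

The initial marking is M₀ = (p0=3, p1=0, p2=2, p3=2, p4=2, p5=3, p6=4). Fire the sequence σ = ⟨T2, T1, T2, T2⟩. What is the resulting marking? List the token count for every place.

(p0=8, p1=0, p2=0, p3=0, p4=2, p5=12, p6=4)

step 1: fire T2:  (p0=3, p1=0, p2=2, p3=2, p4=2, p5=3, p6=4) → (p0=5, p1=0, p2=2, p3=2, p4=2, p5=5, p6=3)
step 2: fire T1:  (p0=5, p1=0, p2=2, p3=2, p4=2, p5=5, p6=3) → (p0=4, p1=0, p2=0, p3=0, p4=2, p5=8, p6=6)
step 3: fire T2:  (p0=4, p1=0, p2=0, p3=0, p4=2, p5=8, p6=6) → (p0=6, p1=0, p2=0, p3=0, p4=2, p5=10, p6=5)
step 4: fire T2:  (p0=6, p1=0, p2=0, p3=0, p4=2, p5=10, p6=5) → (p0=8, p1=0, p2=0, p3=0, p4=2, p5=12, p6=4)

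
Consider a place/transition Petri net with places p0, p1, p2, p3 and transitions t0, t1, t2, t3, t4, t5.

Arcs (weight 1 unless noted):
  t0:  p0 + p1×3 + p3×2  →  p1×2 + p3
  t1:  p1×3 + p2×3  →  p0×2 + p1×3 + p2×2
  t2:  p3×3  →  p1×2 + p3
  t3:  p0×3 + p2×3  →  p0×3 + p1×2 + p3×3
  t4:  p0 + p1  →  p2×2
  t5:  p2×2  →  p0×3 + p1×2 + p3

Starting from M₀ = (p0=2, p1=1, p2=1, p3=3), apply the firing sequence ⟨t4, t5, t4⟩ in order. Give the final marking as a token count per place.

step 1: fire t4:  (p0=2, p1=1, p2=1, p3=3) → (p0=1, p1=0, p2=3, p3=3)
step 2: fire t5:  (p0=1, p1=0, p2=3, p3=3) → (p0=4, p1=2, p2=1, p3=4)
step 3: fire t4:  (p0=4, p1=2, p2=1, p3=4) → (p0=3, p1=1, p2=3, p3=4)

(p0=3, p1=1, p2=3, p3=4)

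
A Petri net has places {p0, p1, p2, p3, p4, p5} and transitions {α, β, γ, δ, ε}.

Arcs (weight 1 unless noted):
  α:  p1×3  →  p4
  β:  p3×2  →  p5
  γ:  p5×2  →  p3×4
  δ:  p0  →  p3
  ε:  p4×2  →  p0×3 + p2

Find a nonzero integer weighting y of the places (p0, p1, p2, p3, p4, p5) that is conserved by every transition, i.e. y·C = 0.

y = (p0:0, p1:1, p2:6, p3:0, p4:3, p5:0)

Incidence matrix C (rows=places, cols=transitions):
        α    β    γ    δ    ε
   p0   0    0    0   -1    3
   p1  -3    0    0    0    0
   p2   0    0    0    0    1
   p3   0   -2    4    1    0
   p4   1    0    0    0   -2
   p5   0    1   -2    0    0

Candidate y = [0, 1, 6, 0, 3, 0]; check y·C column-wise:
  col α: 1·-3 + 6·0 + 3·1 = 0
  col β: 1·0 + 6·0 + 0·-2 + 3·0 + 0·1 = 0
  col γ: 1·0 + 6·0 + 0·4 + 3·0 + 0·-2 = 0
  col δ: 0·-1 + 1·0 + 6·0 + 0·1 + 3·0 = 0
  col ε: 0·3 + 1·0 + 6·1 + 3·-2 = 0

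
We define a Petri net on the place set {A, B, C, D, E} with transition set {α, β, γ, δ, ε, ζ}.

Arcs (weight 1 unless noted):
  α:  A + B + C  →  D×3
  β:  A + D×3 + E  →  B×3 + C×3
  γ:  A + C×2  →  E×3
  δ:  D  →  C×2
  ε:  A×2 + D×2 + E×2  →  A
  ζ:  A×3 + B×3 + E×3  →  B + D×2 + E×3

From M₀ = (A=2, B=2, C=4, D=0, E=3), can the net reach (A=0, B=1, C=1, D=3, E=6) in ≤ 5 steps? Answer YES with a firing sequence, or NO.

step 1: fire α:  (A=2, B=2, C=4, D=0, E=3) → (A=1, B=1, C=3, D=3, E=3)
step 2: fire γ:  (A=1, B=1, C=3, D=3, E=3) → (A=0, B=1, C=1, D=3, E=6)

YES — reachable via ⟨α, γ⟩ (2 firings)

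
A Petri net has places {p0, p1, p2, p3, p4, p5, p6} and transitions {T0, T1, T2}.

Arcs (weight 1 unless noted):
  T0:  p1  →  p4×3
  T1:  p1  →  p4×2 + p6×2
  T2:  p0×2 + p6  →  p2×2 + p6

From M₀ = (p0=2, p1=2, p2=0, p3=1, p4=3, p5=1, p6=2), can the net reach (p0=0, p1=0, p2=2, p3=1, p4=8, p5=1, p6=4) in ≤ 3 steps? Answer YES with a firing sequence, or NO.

step 1: fire T0:  (p0=2, p1=2, p2=0, p3=1, p4=3, p5=1, p6=2) → (p0=2, p1=1, p2=0, p3=1, p4=6, p5=1, p6=2)
step 2: fire T1:  (p0=2, p1=1, p2=0, p3=1, p4=6, p5=1, p6=2) → (p0=2, p1=0, p2=0, p3=1, p4=8, p5=1, p6=4)
step 3: fire T2:  (p0=2, p1=0, p2=0, p3=1, p4=8, p5=1, p6=4) → (p0=0, p1=0, p2=2, p3=1, p4=8, p5=1, p6=4)

YES — reachable via ⟨T0, T1, T2⟩ (3 firings)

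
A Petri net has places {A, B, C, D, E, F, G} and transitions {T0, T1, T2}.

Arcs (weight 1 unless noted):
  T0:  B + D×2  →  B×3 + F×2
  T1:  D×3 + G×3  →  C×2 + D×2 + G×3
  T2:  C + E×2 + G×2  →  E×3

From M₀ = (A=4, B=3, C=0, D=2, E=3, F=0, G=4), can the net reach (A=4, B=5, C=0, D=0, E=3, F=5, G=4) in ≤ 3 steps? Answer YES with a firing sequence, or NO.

depth 0: 1 marking
depth 1: 2 markings reached so far
depth 2: 2 markings reached so far
(frontier empty at depth 2; search complete)
target is not among the 2 markings reachable within 3 steps

NO — not reachable within 3 firings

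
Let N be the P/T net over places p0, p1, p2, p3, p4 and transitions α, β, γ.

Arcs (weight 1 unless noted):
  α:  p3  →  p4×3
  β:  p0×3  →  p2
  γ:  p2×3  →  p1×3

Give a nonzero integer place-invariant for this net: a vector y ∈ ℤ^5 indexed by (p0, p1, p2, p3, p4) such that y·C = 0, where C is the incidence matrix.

Incidence matrix C (rows=places, cols=transitions):
        α    β    γ
   p0   0   -3    0
   p1   0    0    3
   p2   0    1   -3
   p3  -1    0    0
   p4   3    0    0

Candidate y = [1, 3, 3, 0, 0]; check y·C column-wise:
  col α: 1·0 + 3·0 + 3·0 + 0·-1 + 0·3 = 0
  col β: 1·-3 + 3·0 + 3·1 = 0
  col γ: 1·0 + 3·3 + 3·-3 = 0

y = (p0:1, p1:3, p2:3, p3:0, p4:0)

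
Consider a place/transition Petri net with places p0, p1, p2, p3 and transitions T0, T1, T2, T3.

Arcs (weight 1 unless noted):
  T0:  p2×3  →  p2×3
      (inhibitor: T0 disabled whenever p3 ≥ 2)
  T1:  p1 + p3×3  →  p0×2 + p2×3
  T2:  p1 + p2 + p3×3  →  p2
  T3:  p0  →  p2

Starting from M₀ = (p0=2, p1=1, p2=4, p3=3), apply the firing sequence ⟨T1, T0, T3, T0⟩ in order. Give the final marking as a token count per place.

(p0=3, p1=0, p2=8, p3=0)

step 1: fire T1:  (p0=2, p1=1, p2=4, p3=3) → (p0=4, p1=0, p2=7, p3=0)
step 2: fire T0:  (p0=4, p1=0, p2=7, p3=0) → (p0=4, p1=0, p2=7, p3=0)
step 3: fire T3:  (p0=4, p1=0, p2=7, p3=0) → (p0=3, p1=0, p2=8, p3=0)
step 4: fire T0:  (p0=3, p1=0, p2=8, p3=0) → (p0=3, p1=0, p2=8, p3=0)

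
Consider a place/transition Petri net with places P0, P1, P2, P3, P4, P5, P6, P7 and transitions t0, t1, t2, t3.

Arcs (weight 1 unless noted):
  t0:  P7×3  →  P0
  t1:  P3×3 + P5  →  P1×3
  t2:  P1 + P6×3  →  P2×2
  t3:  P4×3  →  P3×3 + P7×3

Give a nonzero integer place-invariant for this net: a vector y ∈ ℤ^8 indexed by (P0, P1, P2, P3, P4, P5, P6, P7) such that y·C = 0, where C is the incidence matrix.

y = (P0:0, P1:2, P2:1, P3:2, P4:2, P5:0, P6:0, P7:0)

Incidence matrix C (rows=places, cols=transitions):
       t0   t1   t2   t3
   P0   1    0    0    0
   P1   0    3   -1    0
   P2   0    0    2    0
   P3   0   -3    0    3
   P4   0    0    0   -3
   P5   0   -1    0    0
   P6   0    0   -3    0
   P7  -3    0    0    3

Candidate y = [0, 2, 1, 2, 2, 0, 0, 0]; check y·C column-wise:
  col t0: 0·1 + 2·0 + 1·0 + 2·0 + 2·0 + 0·-3 = 0
  col t1: 2·3 + 1·0 + 2·-3 + 2·0 + 0·-1 = 0
  col t2: 2·-1 + 1·2 + 2·0 + 2·0 + 0·-3 = 0
  col t3: 2·0 + 1·0 + 2·3 + 2·-3 + 0·3 = 0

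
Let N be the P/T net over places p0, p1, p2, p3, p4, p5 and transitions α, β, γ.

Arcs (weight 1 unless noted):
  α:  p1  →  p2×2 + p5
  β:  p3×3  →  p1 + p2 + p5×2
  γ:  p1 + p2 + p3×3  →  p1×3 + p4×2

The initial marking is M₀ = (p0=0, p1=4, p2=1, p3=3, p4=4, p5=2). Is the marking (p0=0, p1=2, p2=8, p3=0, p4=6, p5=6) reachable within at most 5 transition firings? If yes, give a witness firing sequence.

YES — reachable via ⟨α, α, α, γ, α⟩ (5 firings)

step 1: fire α:  (p0=0, p1=4, p2=1, p3=3, p4=4, p5=2) → (p0=0, p1=3, p2=3, p3=3, p4=4, p5=3)
step 2: fire α:  (p0=0, p1=3, p2=3, p3=3, p4=4, p5=3) → (p0=0, p1=2, p2=5, p3=3, p4=4, p5=4)
step 3: fire α:  (p0=0, p1=2, p2=5, p3=3, p4=4, p5=4) → (p0=0, p1=1, p2=7, p3=3, p4=4, p5=5)
step 4: fire γ:  (p0=0, p1=1, p2=7, p3=3, p4=4, p5=5) → (p0=0, p1=3, p2=6, p3=0, p4=6, p5=5)
step 5: fire α:  (p0=0, p1=3, p2=6, p3=0, p4=6, p5=5) → (p0=0, p1=2, p2=8, p3=0, p4=6, p5=6)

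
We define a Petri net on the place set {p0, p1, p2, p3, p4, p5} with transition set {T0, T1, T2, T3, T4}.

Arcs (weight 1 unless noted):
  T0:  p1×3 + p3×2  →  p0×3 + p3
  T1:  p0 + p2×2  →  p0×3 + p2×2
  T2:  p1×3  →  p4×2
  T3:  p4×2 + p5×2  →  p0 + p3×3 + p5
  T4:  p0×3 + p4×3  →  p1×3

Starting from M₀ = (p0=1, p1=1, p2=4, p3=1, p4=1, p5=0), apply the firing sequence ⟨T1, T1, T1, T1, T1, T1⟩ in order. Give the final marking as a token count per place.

step 1: fire T1:  (p0=1, p1=1, p2=4, p3=1, p4=1, p5=0) → (p0=3, p1=1, p2=4, p3=1, p4=1, p5=0)
step 2: fire T1:  (p0=3, p1=1, p2=4, p3=1, p4=1, p5=0) → (p0=5, p1=1, p2=4, p3=1, p4=1, p5=0)
step 3: fire T1:  (p0=5, p1=1, p2=4, p3=1, p4=1, p5=0) → (p0=7, p1=1, p2=4, p3=1, p4=1, p5=0)
step 4: fire T1:  (p0=7, p1=1, p2=4, p3=1, p4=1, p5=0) → (p0=9, p1=1, p2=4, p3=1, p4=1, p5=0)
step 5: fire T1:  (p0=9, p1=1, p2=4, p3=1, p4=1, p5=0) → (p0=11, p1=1, p2=4, p3=1, p4=1, p5=0)
step 6: fire T1:  (p0=11, p1=1, p2=4, p3=1, p4=1, p5=0) → (p0=13, p1=1, p2=4, p3=1, p4=1, p5=0)

(p0=13, p1=1, p2=4, p3=1, p4=1, p5=0)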